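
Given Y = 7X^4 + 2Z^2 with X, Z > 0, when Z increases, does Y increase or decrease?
Y increases

Taking the partial derivative:
∂Y/∂Z = 4Z

∂Y/∂Z = 4Z > 0 (assuming positive values)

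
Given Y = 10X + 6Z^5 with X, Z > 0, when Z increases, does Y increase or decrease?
Y increases

Taking the partial derivative:
∂Y/∂Z = 30Z^4

∂Y/∂Z = 30Z^4 > 0 (assuming positive values)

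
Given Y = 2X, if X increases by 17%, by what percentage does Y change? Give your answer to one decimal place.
17.0%

For Y = 2X:
If X → X(1 + 0.17)
Then Y → Y · (1 + 0.17)^1
     = Y · 1.1700

Percentage change = ((1 + 0.17)^1 − 1) × 100% = 17.0%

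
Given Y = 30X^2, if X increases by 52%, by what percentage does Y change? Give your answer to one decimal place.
131.0%

For Y = 30X^2:
If X → X(1 + 0.52)
Then Y → Y · (1 + 0.52)^2
     = Y · 2.3104

Percentage change = ((1 + 0.52)^2 − 1) × 100% ≈ 131.0%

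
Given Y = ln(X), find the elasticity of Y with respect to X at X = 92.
Elasticity = 1/ln(92) ≈ 0.2212

Elasticity = (dY/dX) · (X/Y)

dY/dX = 1/X
At X = 92: dY/dX = 1/92, Y = ln(92)

Elasticity = (1/92) · (92 / (ln(92))) = 1/ln(92) ≈ 0.2212

Interpretation: for a small percentage change in X, the percentage change in Y is approximately 0.22 times as large.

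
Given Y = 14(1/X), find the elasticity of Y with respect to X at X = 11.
Elasticity = -1

Elasticity = (dY/dX) · (X/Y)

dY/dX = -14/X²
At X = 11: dY/dX = -14/121, Y = 14/11

Elasticity = (-14/121) · (11 / (14/11)) = -1

Interpretation: for a small percentage change in X, the percentage change in Y is approximately -1.00 times as large.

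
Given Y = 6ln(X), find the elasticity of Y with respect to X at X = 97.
Elasticity = 1/ln(97) ≈ 0.2186

Elasticity = (dY/dX) · (X/Y)

dY/dX = 6/X
At X = 97: dY/dX = 6/97, Y = 6·ln(97)

Elasticity = (6/97) · (97 / (6·ln(97))) = 1/ln(97) ≈ 0.2186

Interpretation: for a small percentage change in X, the percentage change in Y is approximately 0.22 times as large.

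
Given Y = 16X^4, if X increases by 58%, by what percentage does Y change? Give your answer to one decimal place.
523.2%

For Y = 16X^4:
If X → X(1 + 0.58)
Then Y → Y · (1 + 0.58)^4
     ≈ Y · 6.2320

Percentage change = ((1 + 0.58)^4 − 1) × 100% ≈ 523.2%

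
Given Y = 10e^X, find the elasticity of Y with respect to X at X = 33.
Elasticity = 33

Elasticity = (dY/dX) · (X/Y)

dY/dX = 10·e^X
At X = 33: dY/dX = 10·e^33, Y = 10·e^33

Elasticity = (10·e^33) · (33 / (10·e^33)) = 33

Interpretation: for a small percentage change in X, the percentage change in Y is approximately 33.00 times as large.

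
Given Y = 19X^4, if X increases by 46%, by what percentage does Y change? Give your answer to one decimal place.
354.4%

For Y = 19X^4:
If X → X(1 + 0.46)
Then Y → Y · (1 + 0.46)^4
     ≈ Y · 4.5437

Percentage change = ((1 + 0.46)^4 − 1) × 100% ≈ 354.4%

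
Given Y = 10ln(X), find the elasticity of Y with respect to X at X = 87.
Elasticity = 1/ln(87) ≈ 0.2239

Elasticity = (dY/dX) · (X/Y)

dY/dX = 10/X
At X = 87: dY/dX = 10/87, Y = 10·ln(87)

Elasticity = (10/87) · (87 / (10·ln(87))) = 1/ln(87) ≈ 0.2239

Interpretation: for a small percentage change in X, the percentage change in Y is approximately 0.22 times as large.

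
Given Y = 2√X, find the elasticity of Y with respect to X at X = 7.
Elasticity = 1/2

Elasticity = (dY/dX) · (X/Y)

dY/dX = 1/√X
At X = 7: dY/dX = √7/7, Y = 2·√7

Elasticity = (√7/7) · (7 / (2·√7)) = 1/2

Interpretation: for a small percentage change in X, the percentage change in Y is approximately 0.50 times as large.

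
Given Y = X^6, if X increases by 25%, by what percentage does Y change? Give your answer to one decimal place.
281.5%

For Y = X^6:
If X → X(1 + 0.25)
Then Y → Y · (1 + 0.25)^6
     ≈ Y · 3.8147

Percentage change = ((1 + 0.25)^6 − 1) × 100% ≈ 281.5%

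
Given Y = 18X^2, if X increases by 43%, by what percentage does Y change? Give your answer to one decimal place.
104.5%

For Y = 18X^2:
If X → X(1 + 0.43)
Then Y → Y · (1 + 0.43)^2
     = Y · 2.0449

Percentage change = ((1 + 0.43)^2 − 1) × 100% ≈ 104.5%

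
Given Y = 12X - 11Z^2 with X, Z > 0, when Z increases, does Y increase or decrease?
Y decreases

Taking the partial derivative:
∂Y/∂Z = -22Z

∂Y/∂Z = -22Z < 0 (assuming positive values)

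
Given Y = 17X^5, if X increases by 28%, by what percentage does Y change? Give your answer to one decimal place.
243.6%

For Y = 17X^5:
If X → X(1 + 0.28)
Then Y → Y · (1 + 0.28)^5
     ≈ Y · 3.4360

Percentage change = ((1 + 0.28)^5 − 1) × 100% ≈ 243.6%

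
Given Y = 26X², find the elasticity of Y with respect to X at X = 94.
Elasticity = 2

Elasticity = (dY/dX) · (X/Y)

dY/dX = 52·X
At X = 94: dY/dX = 4888, Y = 229736

Elasticity = 4888 · (94 / 229736) = 2

Interpretation: for a small percentage change in X, the percentage change in Y is approximately 2.00 times as large.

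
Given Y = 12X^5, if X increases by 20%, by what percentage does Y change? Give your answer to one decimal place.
148.8%

For Y = 12X^5:
If X → X(1 + 0.2)
Then Y → Y · (1 + 0.2)^5
     ≈ Y · 2.4883

Percentage change = ((1 + 0.2)^5 − 1) × 100% ≈ 148.8%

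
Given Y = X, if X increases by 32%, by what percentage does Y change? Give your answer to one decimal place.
32.0%

For Y = X:
If X → X(1 + 0.32)
Then Y → Y · (1 + 0.32)^1
     = Y · 1.3200

Percentage change = ((1 + 0.32)^1 − 1) × 100% = 32.0%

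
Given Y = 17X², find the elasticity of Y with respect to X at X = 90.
Elasticity = 2

Elasticity = (dY/dX) · (X/Y)

dY/dX = 34·X
At X = 90: dY/dX = 3060, Y = 137700

Elasticity = 3060 · (90 / 137700) = 2

Interpretation: for a small percentage change in X, the percentage change in Y is approximately 2.00 times as large.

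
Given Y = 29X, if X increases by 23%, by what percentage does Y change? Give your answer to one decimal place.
23.0%

For Y = 29X:
If X → X(1 + 0.23)
Then Y → Y · (1 + 0.23)^1
     = Y · 1.2300

Percentage change = ((1 + 0.23)^1 − 1) × 100% = 23.0%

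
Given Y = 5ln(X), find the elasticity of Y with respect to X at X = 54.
Elasticity = 1/ln(54) ≈ 0.2507

Elasticity = (dY/dX) · (X/Y)

dY/dX = 5/X
At X = 54: dY/dX = 5/54, Y = 5·ln(54)

Elasticity = (5/54) · (54 / (5·ln(54))) = 1/ln(54) ≈ 0.2507

Interpretation: for a small percentage change in X, the percentage change in Y is approximately 0.25 times as large.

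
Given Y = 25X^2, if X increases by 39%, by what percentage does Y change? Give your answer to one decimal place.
93.2%

For Y = 25X^2:
If X → X(1 + 0.39)
Then Y → Y · (1 + 0.39)^2
     = Y · 1.9321

Percentage change = ((1 + 0.39)^2 − 1) × 100% ≈ 93.2%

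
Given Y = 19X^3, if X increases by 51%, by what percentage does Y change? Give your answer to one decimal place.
244.3%

For Y = 19X^3:
If X → X(1 + 0.51)
Then Y → Y · (1 + 0.51)^3
     ≈ Y · 3.4430

Percentage change = ((1 + 0.51)^3 − 1) × 100% ≈ 244.3%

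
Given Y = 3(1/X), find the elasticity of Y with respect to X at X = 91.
Elasticity = -1

Elasticity = (dY/dX) · (X/Y)

dY/dX = -3/X²
At X = 91: dY/dX = -3/8281, Y = 3/91

Elasticity = (-3/8281) · (91 / (3/91)) = -1

Interpretation: for a small percentage change in X, the percentage change in Y is approximately -1.00 times as large.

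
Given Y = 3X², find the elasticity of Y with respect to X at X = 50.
Elasticity = 2

Elasticity = (dY/dX) · (X/Y)

dY/dX = 6·X
At X = 50: dY/dX = 300, Y = 7500

Elasticity = 300 · (50 / 7500) = 2

Interpretation: for a small percentage change in X, the percentage change in Y is approximately 2.00 times as large.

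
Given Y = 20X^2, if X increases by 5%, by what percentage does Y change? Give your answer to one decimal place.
10.3%

For Y = 20X^2:
If X → X(1 + 0.05)
Then Y → Y · (1 + 0.05)^2
     = Y · 1.1025

Percentage change = ((1 + 0.05)^2 − 1) × 100% ≈ 10.3%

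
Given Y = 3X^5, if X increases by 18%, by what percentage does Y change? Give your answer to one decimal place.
128.8%

For Y = 3X^5:
If X → X(1 + 0.18)
Then Y → Y · (1 + 0.18)^5
     ≈ Y · 2.2878

Percentage change = ((1 + 0.18)^5 − 1) × 100% ≈ 128.8%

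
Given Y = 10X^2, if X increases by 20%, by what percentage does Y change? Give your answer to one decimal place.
44.0%

For Y = 10X^2:
If X → X(1 + 0.2)
Then Y → Y · (1 + 0.2)^2
     = Y · 1.4400

Percentage change = ((1 + 0.2)^2 − 1) × 100% = 44.0%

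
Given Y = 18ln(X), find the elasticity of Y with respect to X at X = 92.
Elasticity = 1/ln(92) ≈ 0.2212

Elasticity = (dY/dX) · (X/Y)

dY/dX = 18/X
At X = 92: dY/dX = 9/46, Y = 18·ln(92)

Elasticity = (9/46) · (92 / (18·ln(92))) = 1/ln(92) ≈ 0.2212

Interpretation: for a small percentage change in X, the percentage change in Y is approximately 0.22 times as large.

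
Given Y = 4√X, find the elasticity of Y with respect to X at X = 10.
Elasticity = 1/2

Elasticity = (dY/dX) · (X/Y)

dY/dX = 2/√X
At X = 10: dY/dX = √10/5, Y = 4·√10

Elasticity = (√10/5) · (10 / (4·√10)) = 1/2

Interpretation: for a small percentage change in X, the percentage change in Y is approximately 0.50 times as large.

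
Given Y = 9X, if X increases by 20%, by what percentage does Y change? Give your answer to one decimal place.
20.0%

For Y = 9X:
If X → X(1 + 0.2)
Then Y → Y · (1 + 0.2)^1
     = Y · 1.2000

Percentage change = ((1 + 0.2)^1 − 1) × 100% = 20.0%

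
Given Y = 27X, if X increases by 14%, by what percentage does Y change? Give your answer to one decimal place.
14.0%

For Y = 27X:
If X → X(1 + 0.14)
Then Y → Y · (1 + 0.14)^1
     = Y · 1.1400

Percentage change = ((1 + 0.14)^1 − 1) × 100% = 14.0%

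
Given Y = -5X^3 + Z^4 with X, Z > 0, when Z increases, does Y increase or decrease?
Y increases

Taking the partial derivative:
∂Y/∂Z = 4Z^3

∂Y/∂Z = 4Z^3 > 0 (assuming positive values)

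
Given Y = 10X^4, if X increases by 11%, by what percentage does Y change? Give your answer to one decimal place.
51.8%

For Y = 10X^4:
If X → X(1 + 0.11)
Then Y → Y · (1 + 0.11)^4
     ≈ Y · 1.5181

Percentage change = ((1 + 0.11)^4 − 1) × 100% ≈ 51.8%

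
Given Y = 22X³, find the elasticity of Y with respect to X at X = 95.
Elasticity = 3

Elasticity = (dY/dX) · (X/Y)

dY/dX = 66·X²
At X = 95: dY/dX = 595650, Y = 18862250

Elasticity = 595650 · (95 / 18862250) = 3

Interpretation: for a small percentage change in X, the percentage change in Y is approximately 3.00 times as large.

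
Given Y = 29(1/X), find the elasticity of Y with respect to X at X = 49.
Elasticity = -1

Elasticity = (dY/dX) · (X/Y)

dY/dX = -29/X²
At X = 49: dY/dX = -29/2401, Y = 29/49

Elasticity = (-29/2401) · (49 / (29/49)) = -1

Interpretation: for a small percentage change in X, the percentage change in Y is approximately -1.00 times as large.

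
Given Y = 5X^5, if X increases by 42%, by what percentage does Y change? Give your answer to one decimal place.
477.4%

For Y = 5X^5:
If X → X(1 + 0.42)
Then Y → Y · (1 + 0.42)^5
     ≈ Y · 5.7735

Percentage change = ((1 + 0.42)^5 − 1) × 100% ≈ 477.4%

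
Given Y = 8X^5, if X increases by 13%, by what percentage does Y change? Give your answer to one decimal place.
84.2%

For Y = 8X^5:
If X → X(1 + 0.13)
Then Y → Y · (1 + 0.13)^5
     ≈ Y · 1.8424

Percentage change = ((1 + 0.13)^5 − 1) × 100% ≈ 84.2%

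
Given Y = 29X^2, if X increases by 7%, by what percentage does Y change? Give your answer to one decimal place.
14.5%

For Y = 29X^2:
If X → X(1 + 0.07)
Then Y → Y · (1 + 0.07)^2
     = Y · 1.1449

Percentage change = ((1 + 0.07)^2 − 1) × 100% ≈ 14.5%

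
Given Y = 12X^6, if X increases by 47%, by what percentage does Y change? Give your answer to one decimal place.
909.0%

For Y = 12X^6:
If X → X(1 + 0.47)
Then Y → Y · (1 + 0.47)^6
     ≈ Y · 10.0903

Percentage change = ((1 + 0.47)^6 − 1) × 100% ≈ 909.0%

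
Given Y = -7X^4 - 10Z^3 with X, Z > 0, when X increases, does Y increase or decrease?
Y decreases

Taking the partial derivative:
∂Y/∂X = -28X^3

∂Y/∂X = -28X^3 < 0 (assuming positive values)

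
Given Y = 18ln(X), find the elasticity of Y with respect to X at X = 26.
Elasticity = 1/ln(26) ≈ 0.3069

Elasticity = (dY/dX) · (X/Y)

dY/dX = 18/X
At X = 26: dY/dX = 9/13, Y = 18·ln(26)

Elasticity = (9/13) · (26 / (18·ln(26))) = 1/ln(26) ≈ 0.3069

Interpretation: for a small percentage change in X, the percentage change in Y is approximately 0.31 times as large.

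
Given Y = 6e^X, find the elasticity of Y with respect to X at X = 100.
Elasticity = 100

Elasticity = (dY/dX) · (X/Y)

dY/dX = 6·e^X
At X = 100: dY/dX = 6·e^100, Y = 6·e^100

Elasticity = (6·e^100) · (100 / (6·e^100)) = 100

Interpretation: for a small percentage change in X, the percentage change in Y is approximately 100.00 times as large.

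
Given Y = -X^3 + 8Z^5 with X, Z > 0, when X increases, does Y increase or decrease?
Y decreases

Taking the partial derivative:
∂Y/∂X = -3X^2

∂Y/∂X = -3X^2 < 0 (assuming positive values)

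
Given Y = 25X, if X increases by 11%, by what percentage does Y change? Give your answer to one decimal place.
11.0%

For Y = 25X:
If X → X(1 + 0.11)
Then Y → Y · (1 + 0.11)^1
     = Y · 1.1100

Percentage change = ((1 + 0.11)^1 − 1) × 100% = 11.0%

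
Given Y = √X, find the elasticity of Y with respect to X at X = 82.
Elasticity = 1/2

Elasticity = (dY/dX) · (X/Y)

dY/dX = 1/(2·√X)
At X = 82: dY/dX = √82/164, Y = √82

Elasticity = (√82/164) · (82 / (√82)) = 1/2

Interpretation: for a small percentage change in X, the percentage change in Y is approximately 0.50 times as large.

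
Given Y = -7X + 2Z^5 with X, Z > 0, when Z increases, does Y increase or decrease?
Y increases

Taking the partial derivative:
∂Y/∂Z = 10Z^4

∂Y/∂Z = 10Z^4 > 0 (assuming positive values)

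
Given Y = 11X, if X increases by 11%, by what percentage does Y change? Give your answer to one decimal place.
11.0%

For Y = 11X:
If X → X(1 + 0.11)
Then Y → Y · (1 + 0.11)^1
     = Y · 1.1100

Percentage change = ((1 + 0.11)^1 − 1) × 100% = 11.0%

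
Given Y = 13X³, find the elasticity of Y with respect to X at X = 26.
Elasticity = 3

Elasticity = (dY/dX) · (X/Y)

dY/dX = 39·X²
At X = 26: dY/dX = 26364, Y = 228488

Elasticity = 26364 · (26 / 228488) = 3

Interpretation: for a small percentage change in X, the percentage change in Y is approximately 3.00 times as large.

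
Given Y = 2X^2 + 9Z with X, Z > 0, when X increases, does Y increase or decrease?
Y increases

Taking the partial derivative:
∂Y/∂X = 4X

∂Y/∂X = 4X > 0 (assuming positive values)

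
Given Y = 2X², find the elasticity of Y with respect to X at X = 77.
Elasticity = 2

Elasticity = (dY/dX) · (X/Y)

dY/dX = 4·X
At X = 77: dY/dX = 308, Y = 11858

Elasticity = 308 · (77 / 11858) = 2

Interpretation: for a small percentage change in X, the percentage change in Y is approximately 2.00 times as large.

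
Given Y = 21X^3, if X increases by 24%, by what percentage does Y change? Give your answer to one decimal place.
90.7%

For Y = 21X^3:
If X → X(1 + 0.24)
Then Y → Y · (1 + 0.24)^3
     ≈ Y · 1.9066

Percentage change = ((1 + 0.24)^3 − 1) × 100% ≈ 90.7%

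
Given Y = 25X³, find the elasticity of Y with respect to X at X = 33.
Elasticity = 3

Elasticity = (dY/dX) · (X/Y)

dY/dX = 75·X²
At X = 33: dY/dX = 81675, Y = 898425

Elasticity = 81675 · (33 / 898425) = 3

Interpretation: for a small percentage change in X, the percentage change in Y is approximately 3.00 times as large.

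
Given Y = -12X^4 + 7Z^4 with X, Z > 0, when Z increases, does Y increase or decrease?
Y increases

Taking the partial derivative:
∂Y/∂Z = 28Z^3

∂Y/∂Z = 28Z^3 > 0 (assuming positive values)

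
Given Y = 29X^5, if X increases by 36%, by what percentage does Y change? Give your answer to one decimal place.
365.3%

For Y = 29X^5:
If X → X(1 + 0.36)
Then Y → Y · (1 + 0.36)^5
     ≈ Y · 4.6526

Percentage change = ((1 + 0.36)^5 − 1) × 100% ≈ 365.3%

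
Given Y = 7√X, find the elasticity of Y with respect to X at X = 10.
Elasticity = 1/2

Elasticity = (dY/dX) · (X/Y)

dY/dX = 7/(2·√X)
At X = 10: dY/dX = 7·√10/20, Y = 7·√10

Elasticity = (7·√10/20) · (10 / (7·√10)) = 1/2

Interpretation: for a small percentage change in X, the percentage change in Y is approximately 0.50 times as large.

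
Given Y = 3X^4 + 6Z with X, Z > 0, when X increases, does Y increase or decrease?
Y increases

Taking the partial derivative:
∂Y/∂X = 12X^3

∂Y/∂X = 12X^3 > 0 (assuming positive values)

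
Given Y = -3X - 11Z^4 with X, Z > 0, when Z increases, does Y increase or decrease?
Y decreases

Taking the partial derivative:
∂Y/∂Z = -44Z^3

∂Y/∂Z = -44Z^3 < 0 (assuming positive values)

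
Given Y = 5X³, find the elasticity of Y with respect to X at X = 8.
Elasticity = 3

Elasticity = (dY/dX) · (X/Y)

dY/dX = 15·X²
At X = 8: dY/dX = 960, Y = 2560

Elasticity = 960 · (8 / 2560) = 3

Interpretation: for a small percentage change in X, the percentage change in Y is approximately 3.00 times as large.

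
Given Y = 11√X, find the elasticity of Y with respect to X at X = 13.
Elasticity = 1/2

Elasticity = (dY/dX) · (X/Y)

dY/dX = 11/(2·√X)
At X = 13: dY/dX = 11·√13/26, Y = 11·√13

Elasticity = (11·√13/26) · (13 / (11·√13)) = 1/2

Interpretation: for a small percentage change in X, the percentage change in Y is approximately 0.50 times as large.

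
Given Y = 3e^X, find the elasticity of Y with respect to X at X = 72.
Elasticity = 72

Elasticity = (dY/dX) · (X/Y)

dY/dX = 3·e^X
At X = 72: dY/dX = 3·e^72, Y = 3·e^72

Elasticity = (3·e^72) · (72 / (3·e^72)) = 72

Interpretation: for a small percentage change in X, the percentage change in Y is approximately 72.00 times as large.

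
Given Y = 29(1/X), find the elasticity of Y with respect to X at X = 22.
Elasticity = -1

Elasticity = (dY/dX) · (X/Y)

dY/dX = -29/X²
At X = 22: dY/dX = -29/484, Y = 29/22

Elasticity = (-29/484) · (22 / (29/22)) = -1

Interpretation: for a small percentage change in X, the percentage change in Y is approximately -1.00 times as large.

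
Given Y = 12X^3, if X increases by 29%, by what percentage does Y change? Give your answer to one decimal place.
114.7%

For Y = 12X^3:
If X → X(1 + 0.29)
Then Y → Y · (1 + 0.29)^3
     ≈ Y · 2.1467

Percentage change = ((1 + 0.29)^3 − 1) × 100% ≈ 114.7%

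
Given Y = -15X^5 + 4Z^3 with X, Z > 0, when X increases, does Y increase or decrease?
Y decreases

Taking the partial derivative:
∂Y/∂X = -75X^4

∂Y/∂X = -75X^4 < 0 (assuming positive values)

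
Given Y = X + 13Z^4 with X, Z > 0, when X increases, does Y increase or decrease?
Y increases

Taking the partial derivative:
∂Y/∂X = 1

∂Y/∂X = 1 > 0 (assuming positive values)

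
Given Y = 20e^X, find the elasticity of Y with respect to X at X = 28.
Elasticity = 28

Elasticity = (dY/dX) · (X/Y)

dY/dX = 20·e^X
At X = 28: dY/dX = 20·e^28, Y = 20·e^28

Elasticity = (20·e^28) · (28 / (20·e^28)) = 28

Interpretation: for a small percentage change in X, the percentage change in Y is approximately 28.00 times as large.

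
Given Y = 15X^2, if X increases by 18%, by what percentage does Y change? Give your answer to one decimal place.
39.2%

For Y = 15X^2:
If X → X(1 + 0.18)
Then Y → Y · (1 + 0.18)^2
     = Y · 1.3924

Percentage change = ((1 + 0.18)^2 − 1) × 100% ≈ 39.2%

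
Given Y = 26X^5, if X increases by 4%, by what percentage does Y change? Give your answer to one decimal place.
21.7%

For Y = 26X^5:
If X → X(1 + 0.04)
Then Y → Y · (1 + 0.04)^5
     ≈ Y · 1.2167

Percentage change = ((1 + 0.04)^5 − 1) × 100% ≈ 21.7%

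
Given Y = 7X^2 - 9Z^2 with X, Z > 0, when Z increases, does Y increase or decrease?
Y decreases

Taking the partial derivative:
∂Y/∂Z = -18Z

∂Y/∂Z = -18Z < 0 (assuming positive values)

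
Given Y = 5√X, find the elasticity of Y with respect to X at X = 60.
Elasticity = 1/2

Elasticity = (dY/dX) · (X/Y)

dY/dX = 5/(2·√X)
At X = 60: dY/dX = √15/12, Y = 10·√15

Elasticity = (√15/12) · (60 / (10·√15)) = 1/2

Interpretation: for a small percentage change in X, the percentage change in Y is approximately 0.50 times as large.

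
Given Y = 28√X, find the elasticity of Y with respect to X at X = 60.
Elasticity = 1/2

Elasticity = (dY/dX) · (X/Y)

dY/dX = 14/√X
At X = 60: dY/dX = 7·√15/15, Y = 56·√15

Elasticity = (7·√15/15) · (60 / (56·√15)) = 1/2

Interpretation: for a small percentage change in X, the percentage change in Y is approximately 0.50 times as large.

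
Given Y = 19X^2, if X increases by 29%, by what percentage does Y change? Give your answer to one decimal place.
66.4%

For Y = 19X^2:
If X → X(1 + 0.29)
Then Y → Y · (1 + 0.29)^2
     = Y · 1.6641

Percentage change = ((1 + 0.29)^2 − 1) × 100% ≈ 66.4%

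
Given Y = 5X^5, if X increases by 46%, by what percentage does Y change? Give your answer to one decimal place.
563.4%

For Y = 5X^5:
If X → X(1 + 0.46)
Then Y → Y · (1 + 0.46)^5
     ≈ Y · 6.6338

Percentage change = ((1 + 0.46)^5 − 1) × 100% ≈ 563.4%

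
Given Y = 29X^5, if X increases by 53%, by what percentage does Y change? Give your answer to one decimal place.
738.4%

For Y = 29X^5:
If X → X(1 + 0.53)
Then Y → Y · (1 + 0.53)^5
     ≈ Y · 8.3841

Percentage change = ((1 + 0.53)^5 − 1) × 100% ≈ 738.4%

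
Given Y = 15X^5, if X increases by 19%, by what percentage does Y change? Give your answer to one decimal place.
138.6%

For Y = 15X^5:
If X → X(1 + 0.19)
Then Y → Y · (1 + 0.19)^5
     ≈ Y · 2.3864

Percentage change = ((1 + 0.19)^5 − 1) × 100% ≈ 138.6%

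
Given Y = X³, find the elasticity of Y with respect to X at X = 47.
Elasticity = 3

Elasticity = (dY/dX) · (X/Y)

dY/dX = 3·X²
At X = 47: dY/dX = 6627, Y = 103823

Elasticity = 6627 · (47 / 103823) = 3

Interpretation: for a small percentage change in X, the percentage change in Y is approximately 3.00 times as large.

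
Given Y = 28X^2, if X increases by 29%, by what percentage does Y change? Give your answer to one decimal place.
66.4%

For Y = 28X^2:
If X → X(1 + 0.29)
Then Y → Y · (1 + 0.29)^2
     = Y · 1.6641

Percentage change = ((1 + 0.29)^2 − 1) × 100% ≈ 66.4%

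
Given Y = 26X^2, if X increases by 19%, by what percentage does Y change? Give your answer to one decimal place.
41.6%

For Y = 26X^2:
If X → X(1 + 0.19)
Then Y → Y · (1 + 0.19)^2
     = Y · 1.4161

Percentage change = ((1 + 0.19)^2 − 1) × 100% ≈ 41.6%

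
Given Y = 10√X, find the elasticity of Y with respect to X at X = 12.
Elasticity = 1/2

Elasticity = (dY/dX) · (X/Y)

dY/dX = 5/√X
At X = 12: dY/dX = 5·√3/6, Y = 20·√3

Elasticity = (5·√3/6) · (12 / (20·√3)) = 1/2

Interpretation: for a small percentage change in X, the percentage change in Y is approximately 0.50 times as large.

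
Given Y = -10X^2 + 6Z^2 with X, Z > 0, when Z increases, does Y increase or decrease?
Y increases

Taking the partial derivative:
∂Y/∂Z = 12Z

∂Y/∂Z = 12Z > 0 (assuming positive values)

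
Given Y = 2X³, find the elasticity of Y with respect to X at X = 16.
Elasticity = 3

Elasticity = (dY/dX) · (X/Y)

dY/dX = 6·X²
At X = 16: dY/dX = 1536, Y = 8192

Elasticity = 1536 · (16 / 8192) = 3

Interpretation: for a small percentage change in X, the percentage change in Y is approximately 3.00 times as large.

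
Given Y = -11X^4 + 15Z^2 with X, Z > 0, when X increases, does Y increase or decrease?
Y decreases

Taking the partial derivative:
∂Y/∂X = -44X^3

∂Y/∂X = -44X^3 < 0 (assuming positive values)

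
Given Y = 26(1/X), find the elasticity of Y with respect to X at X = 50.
Elasticity = -1

Elasticity = (dY/dX) · (X/Y)

dY/dX = -26/X²
At X = 50: dY/dX = -13/1250, Y = 13/25

Elasticity = (-13/1250) · (50 / (13/25)) = -1

Interpretation: for a small percentage change in X, the percentage change in Y is approximately -1.00 times as large.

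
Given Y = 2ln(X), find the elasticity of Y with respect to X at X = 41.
Elasticity = 1/ln(41) ≈ 0.2693

Elasticity = (dY/dX) · (X/Y)

dY/dX = 2/X
At X = 41: dY/dX = 2/41, Y = 2·ln(41)

Elasticity = (2/41) · (41 / (2·ln(41))) = 1/ln(41) ≈ 0.2693

Interpretation: for a small percentage change in X, the percentage change in Y is approximately 0.27 times as large.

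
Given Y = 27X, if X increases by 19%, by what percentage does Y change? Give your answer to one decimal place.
19.0%

For Y = 27X:
If X → X(1 + 0.19)
Then Y → Y · (1 + 0.19)^1
     = Y · 1.1900

Percentage change = ((1 + 0.19)^1 − 1) × 100% = 19.0%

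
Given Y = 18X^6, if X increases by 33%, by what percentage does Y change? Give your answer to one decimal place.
453.5%

For Y = 18X^6:
If X → X(1 + 0.33)
Then Y → Y · (1 + 0.33)^6
     ≈ Y · 5.5349

Percentage change = ((1 + 0.33)^6 − 1) × 100% ≈ 453.5%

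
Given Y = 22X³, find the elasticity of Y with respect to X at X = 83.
Elasticity = 3

Elasticity = (dY/dX) · (X/Y)

dY/dX = 66·X²
At X = 83: dY/dX = 454674, Y = 12579314

Elasticity = 454674 · (83 / 12579314) = 3

Interpretation: for a small percentage change in X, the percentage change in Y is approximately 3.00 times as large.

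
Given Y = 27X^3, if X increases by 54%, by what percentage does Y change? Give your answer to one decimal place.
265.2%

For Y = 27X^3:
If X → X(1 + 0.54)
Then Y → Y · (1 + 0.54)^3
     ≈ Y · 3.6523

Percentage change = ((1 + 0.54)^3 − 1) × 100% ≈ 265.2%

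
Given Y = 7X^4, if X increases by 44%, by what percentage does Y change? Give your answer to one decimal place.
330.0%

For Y = 7X^4:
If X → X(1 + 0.44)
Then Y → Y · (1 + 0.44)^4
     ≈ Y · 4.2998

Percentage change = ((1 + 0.44)^4 − 1) × 100% ≈ 330.0%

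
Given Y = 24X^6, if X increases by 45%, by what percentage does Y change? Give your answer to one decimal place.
829.4%

For Y = 24X^6:
If X → X(1 + 0.45)
Then Y → Y · (1 + 0.45)^6
     ≈ Y · 9.2941

Percentage change = ((1 + 0.45)^6 − 1) × 100% ≈ 829.4%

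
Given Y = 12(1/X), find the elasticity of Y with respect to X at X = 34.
Elasticity = -1

Elasticity = (dY/dX) · (X/Y)

dY/dX = -12/X²
At X = 34: dY/dX = -3/289, Y = 6/17

Elasticity = (-3/289) · (34 / (6/17)) = -1

Interpretation: for a small percentage change in X, the percentage change in Y is approximately -1.00 times as large.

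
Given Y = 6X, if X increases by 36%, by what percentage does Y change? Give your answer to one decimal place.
36.0%

For Y = 6X:
If X → X(1 + 0.36)
Then Y → Y · (1 + 0.36)^1
     = Y · 1.3600

Percentage change = ((1 + 0.36)^1 − 1) × 100% = 36.0%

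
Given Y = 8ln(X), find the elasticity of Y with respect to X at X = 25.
Elasticity = 1/ln(25) ≈ 0.3107

Elasticity = (dY/dX) · (X/Y)

dY/dX = 8/X
At X = 25: dY/dX = 8/25, Y = 8·ln(25)

Elasticity = (8/25) · (25 / (8·ln(25))) = 1/ln(25) ≈ 0.3107

Interpretation: for a small percentage change in X, the percentage change in Y is approximately 0.31 times as large.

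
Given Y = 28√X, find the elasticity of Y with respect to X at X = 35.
Elasticity = 1/2

Elasticity = (dY/dX) · (X/Y)

dY/dX = 14/√X
At X = 35: dY/dX = 2·√35/5, Y = 28·√35

Elasticity = (2·√35/5) · (35 / (28·√35)) = 1/2

Interpretation: for a small percentage change in X, the percentage change in Y is approximately 0.50 times as large.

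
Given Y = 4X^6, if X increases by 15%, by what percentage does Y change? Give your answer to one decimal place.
131.3%

For Y = 4X^6:
If X → X(1 + 0.15)
Then Y → Y · (1 + 0.15)^6
     ≈ Y · 2.3131

Percentage change = ((1 + 0.15)^6 − 1) × 100% ≈ 131.3%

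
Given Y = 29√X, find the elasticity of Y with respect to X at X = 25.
Elasticity = 1/2

Elasticity = (dY/dX) · (X/Y)

dY/dX = 29/(2·√X)
At X = 25: dY/dX = 29/10, Y = 145

Elasticity = (29/10) · (25 / 145) = 1/2

Interpretation: for a small percentage change in X, the percentage change in Y is approximately 0.50 times as large.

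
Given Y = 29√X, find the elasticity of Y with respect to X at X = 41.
Elasticity = 1/2

Elasticity = (dY/dX) · (X/Y)

dY/dX = 29/(2·√X)
At X = 41: dY/dX = 29·√41/82, Y = 29·√41

Elasticity = (29·√41/82) · (41 / (29·√41)) = 1/2

Interpretation: for a small percentage change in X, the percentage change in Y is approximately 0.50 times as large.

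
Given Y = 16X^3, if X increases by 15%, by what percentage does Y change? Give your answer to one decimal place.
52.1%

For Y = 16X^3:
If X → X(1 + 0.15)
Then Y → Y · (1 + 0.15)^3
     ≈ Y · 1.5209

Percentage change = ((1 + 0.15)^3 − 1) × 100% ≈ 52.1%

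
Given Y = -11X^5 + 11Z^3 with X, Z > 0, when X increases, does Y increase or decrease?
Y decreases

Taking the partial derivative:
∂Y/∂X = -55X^4

∂Y/∂X = -55X^4 < 0 (assuming positive values)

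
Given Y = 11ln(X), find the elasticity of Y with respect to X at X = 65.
Elasticity = 1/ln(65) ≈ 0.2396

Elasticity = (dY/dX) · (X/Y)

dY/dX = 11/X
At X = 65: dY/dX = 11/65, Y = 11·ln(65)

Elasticity = (11/65) · (65 / (11·ln(65))) = 1/ln(65) ≈ 0.2396

Interpretation: for a small percentage change in X, the percentage change in Y is approximately 0.24 times as large.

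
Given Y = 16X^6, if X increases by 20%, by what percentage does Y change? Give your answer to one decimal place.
198.6%

For Y = 16X^6:
If X → X(1 + 0.2)
Then Y → Y · (1 + 0.2)^6
     ≈ Y · 2.9860

Percentage change = ((1 + 0.2)^6 − 1) × 100% ≈ 198.6%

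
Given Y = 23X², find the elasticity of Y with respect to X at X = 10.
Elasticity = 2

Elasticity = (dY/dX) · (X/Y)

dY/dX = 46·X
At X = 10: dY/dX = 460, Y = 2300

Elasticity = 460 · (10 / 2300) = 2

Interpretation: for a small percentage change in X, the percentage change in Y is approximately 2.00 times as large.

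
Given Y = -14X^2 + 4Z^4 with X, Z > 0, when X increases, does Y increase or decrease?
Y decreases

Taking the partial derivative:
∂Y/∂X = -28X

∂Y/∂X = -28X < 0 (assuming positive values)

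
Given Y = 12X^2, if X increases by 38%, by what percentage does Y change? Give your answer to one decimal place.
90.4%

For Y = 12X^2:
If X → X(1 + 0.38)
Then Y → Y · (1 + 0.38)^2
     = Y · 1.9044

Percentage change = ((1 + 0.38)^2 − 1) × 100% ≈ 90.4%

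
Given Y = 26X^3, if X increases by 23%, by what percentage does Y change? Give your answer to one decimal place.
86.1%

For Y = 26X^3:
If X → X(1 + 0.23)
Then Y → Y · (1 + 0.23)^3
     ≈ Y · 1.8609

Percentage change = ((1 + 0.23)^3 − 1) × 100% ≈ 86.1%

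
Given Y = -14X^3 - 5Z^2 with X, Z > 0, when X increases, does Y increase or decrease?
Y decreases

Taking the partial derivative:
∂Y/∂X = -42X^2

∂Y/∂X = -42X^2 < 0 (assuming positive values)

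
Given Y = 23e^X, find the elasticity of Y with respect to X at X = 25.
Elasticity = 25

Elasticity = (dY/dX) · (X/Y)

dY/dX = 23·e^X
At X = 25: dY/dX = 23·e^25, Y = 23·e^25

Elasticity = (23·e^25) · (25 / (23·e^25)) = 25

Interpretation: for a small percentage change in X, the percentage change in Y is approximately 25.00 times as large.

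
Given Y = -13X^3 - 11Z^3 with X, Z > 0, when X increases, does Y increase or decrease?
Y decreases

Taking the partial derivative:
∂Y/∂X = -39X^2

∂Y/∂X = -39X^2 < 0 (assuming positive values)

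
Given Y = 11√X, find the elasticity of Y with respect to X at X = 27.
Elasticity = 1/2

Elasticity = (dY/dX) · (X/Y)

dY/dX = 11/(2·√X)
At X = 27: dY/dX = 11·√3/18, Y = 33·√3

Elasticity = (11·√3/18) · (27 / (33·√3)) = 1/2

Interpretation: for a small percentage change in X, the percentage change in Y is approximately 0.50 times as large.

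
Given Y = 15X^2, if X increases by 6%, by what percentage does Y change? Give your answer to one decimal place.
12.4%

For Y = 15X^2:
If X → X(1 + 0.06)
Then Y → Y · (1 + 0.06)^2
     = Y · 1.1236

Percentage change = ((1 + 0.06)^2 − 1) × 100% ≈ 12.4%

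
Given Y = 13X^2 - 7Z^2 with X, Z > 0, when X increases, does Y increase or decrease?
Y increases

Taking the partial derivative:
∂Y/∂X = 26X

∂Y/∂X = 26X > 0 (assuming positive values)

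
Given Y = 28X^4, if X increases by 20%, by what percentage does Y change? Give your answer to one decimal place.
107.4%

For Y = 28X^4:
If X → X(1 + 0.2)
Then Y → Y · (1 + 0.2)^4
     = Y · 2.0736

Percentage change = ((1 + 0.2)^4 − 1) × 100% ≈ 107.4%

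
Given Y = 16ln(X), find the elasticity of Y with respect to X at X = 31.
Elasticity = 1/ln(31) ≈ 0.2912

Elasticity = (dY/dX) · (X/Y)

dY/dX = 16/X
At X = 31: dY/dX = 16/31, Y = 16·ln(31)

Elasticity = (16/31) · (31 / (16·ln(31))) = 1/ln(31) ≈ 0.2912

Interpretation: for a small percentage change in X, the percentage change in Y is approximately 0.29 times as large.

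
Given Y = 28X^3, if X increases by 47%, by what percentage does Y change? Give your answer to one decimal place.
217.7%

For Y = 28X^3:
If X → X(1 + 0.47)
Then Y → Y · (1 + 0.47)^3
     ≈ Y · 3.1765

Percentage change = ((1 + 0.47)^3 − 1) × 100% ≈ 217.7%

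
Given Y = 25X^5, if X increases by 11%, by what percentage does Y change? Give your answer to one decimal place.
68.5%

For Y = 25X^5:
If X → X(1 + 0.11)
Then Y → Y · (1 + 0.11)^5
     ≈ Y · 1.6851

Percentage change = ((1 + 0.11)^5 − 1) × 100% ≈ 68.5%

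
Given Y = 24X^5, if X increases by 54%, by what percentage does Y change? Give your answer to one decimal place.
766.2%

For Y = 24X^5:
If X → X(1 + 0.54)
Then Y → Y · (1 + 0.54)^5
     ≈ Y · 8.6617

Percentage change = ((1 + 0.54)^5 − 1) × 100% ≈ 766.2%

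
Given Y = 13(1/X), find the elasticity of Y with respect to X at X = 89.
Elasticity = -1

Elasticity = (dY/dX) · (X/Y)

dY/dX = -13/X²
At X = 89: dY/dX = -13/7921, Y = 13/89

Elasticity = (-13/7921) · (89 / (13/89)) = -1

Interpretation: for a small percentage change in X, the percentage change in Y is approximately -1.00 times as large.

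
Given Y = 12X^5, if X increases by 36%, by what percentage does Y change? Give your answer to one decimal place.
365.3%

For Y = 12X^5:
If X → X(1 + 0.36)
Then Y → Y · (1 + 0.36)^5
     ≈ Y · 4.6526

Percentage change = ((1 + 0.36)^5 − 1) × 100% ≈ 365.3%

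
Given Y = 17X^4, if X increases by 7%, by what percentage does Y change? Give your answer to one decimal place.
31.1%

For Y = 17X^4:
If X → X(1 + 0.07)
Then Y → Y · (1 + 0.07)^4
     ≈ Y · 1.3108

Percentage change = ((1 + 0.07)^4 − 1) × 100% ≈ 31.1%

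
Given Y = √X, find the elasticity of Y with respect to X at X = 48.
Elasticity = 1/2

Elasticity = (dY/dX) · (X/Y)

dY/dX = 1/(2·√X)
At X = 48: dY/dX = √3/24, Y = 4·√3

Elasticity = (√3/24) · (48 / (4·√3)) = 1/2

Interpretation: for a small percentage change in X, the percentage change in Y is approximately 0.50 times as large.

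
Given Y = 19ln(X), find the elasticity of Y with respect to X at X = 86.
Elasticity = 1/ln(86) ≈ 0.2245

Elasticity = (dY/dX) · (X/Y)

dY/dX = 19/X
At X = 86: dY/dX = 19/86, Y = 19·ln(86)

Elasticity = (19/86) · (86 / (19·ln(86))) = 1/ln(86) ≈ 0.2245

Interpretation: for a small percentage change in X, the percentage change in Y is approximately 0.22 times as large.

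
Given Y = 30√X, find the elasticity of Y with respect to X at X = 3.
Elasticity = 1/2

Elasticity = (dY/dX) · (X/Y)

dY/dX = 15/√X
At X = 3: dY/dX = 5·√3, Y = 30·√3

Elasticity = (5·√3) · (3 / (30·√3)) = 1/2

Interpretation: for a small percentage change in X, the percentage change in Y is approximately 0.50 times as large.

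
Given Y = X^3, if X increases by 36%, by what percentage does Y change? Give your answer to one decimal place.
151.5%

For Y = X^3:
If X → X(1 + 0.36)
Then Y → Y · (1 + 0.36)^3
     ≈ Y · 2.5155

Percentage change = ((1 + 0.36)^3 − 1) × 100% ≈ 151.5%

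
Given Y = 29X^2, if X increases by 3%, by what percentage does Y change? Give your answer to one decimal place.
6.1%

For Y = 29X^2:
If X → X(1 + 0.03)
Then Y → Y · (1 + 0.03)^2
     = Y · 1.0609

Percentage change = ((1 + 0.03)^2 − 1) × 100% ≈ 6.1%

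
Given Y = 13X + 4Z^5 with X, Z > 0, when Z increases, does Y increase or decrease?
Y increases

Taking the partial derivative:
∂Y/∂Z = 20Z^4

∂Y/∂Z = 20Z^4 > 0 (assuming positive values)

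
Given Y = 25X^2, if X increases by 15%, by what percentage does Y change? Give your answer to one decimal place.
32.3%

For Y = 25X^2:
If X → X(1 + 0.15)
Then Y → Y · (1 + 0.15)^2
     = Y · 1.3225

Percentage change = ((1 + 0.15)^2 − 1) × 100% ≈ 32.3%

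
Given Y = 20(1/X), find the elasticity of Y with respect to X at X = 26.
Elasticity = -1

Elasticity = (dY/dX) · (X/Y)

dY/dX = -20/X²
At X = 26: dY/dX = -5/169, Y = 10/13

Elasticity = (-5/169) · (26 / (10/13)) = -1

Interpretation: for a small percentage change in X, the percentage change in Y is approximately -1.00 times as large.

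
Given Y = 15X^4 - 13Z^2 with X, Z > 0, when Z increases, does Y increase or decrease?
Y decreases

Taking the partial derivative:
∂Y/∂Z = -26Z

∂Y/∂Z = -26Z < 0 (assuming positive values)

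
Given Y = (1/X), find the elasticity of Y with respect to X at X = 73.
Elasticity = -1

Elasticity = (dY/dX) · (X/Y)

dY/dX = -1/X²
At X = 73: dY/dX = -1/5329, Y = 1/73

Elasticity = (-1/5329) · (73 / (1/73)) = -1

Interpretation: for a small percentage change in X, the percentage change in Y is approximately -1.00 times as large.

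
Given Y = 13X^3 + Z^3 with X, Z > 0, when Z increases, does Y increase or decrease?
Y increases

Taking the partial derivative:
∂Y/∂Z = 3Z^2

∂Y/∂Z = 3Z^2 > 0 (assuming positive values)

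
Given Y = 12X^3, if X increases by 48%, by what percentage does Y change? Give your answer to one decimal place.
224.2%

For Y = 12X^3:
If X → X(1 + 0.48)
Then Y → Y · (1 + 0.48)^3
     ≈ Y · 3.2418

Percentage change = ((1 + 0.48)^3 − 1) × 100% ≈ 224.2%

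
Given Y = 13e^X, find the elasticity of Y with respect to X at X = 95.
Elasticity = 95

Elasticity = (dY/dX) · (X/Y)

dY/dX = 13·e^X
At X = 95: dY/dX = 13·e^95, Y = 13·e^95

Elasticity = (13·e^95) · (95 / (13·e^95)) = 95

Interpretation: for a small percentage change in X, the percentage change in Y is approximately 95.00 times as large.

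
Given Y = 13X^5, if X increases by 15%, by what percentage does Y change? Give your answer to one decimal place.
101.1%

For Y = 13X^5:
If X → X(1 + 0.15)
Then Y → Y · (1 + 0.15)^5
     ≈ Y · 2.0114

Percentage change = ((1 + 0.15)^5 − 1) × 100% ≈ 101.1%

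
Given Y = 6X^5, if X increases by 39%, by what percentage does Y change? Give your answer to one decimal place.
418.9%

For Y = 6X^5:
If X → X(1 + 0.39)
Then Y → Y · (1 + 0.39)^5
     ≈ Y · 5.1889

Percentage change = ((1 + 0.39)^5 − 1) × 100% ≈ 418.9%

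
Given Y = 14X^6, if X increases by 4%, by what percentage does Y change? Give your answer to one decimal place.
26.5%

For Y = 14X^6:
If X → X(1 + 0.04)
Then Y → Y · (1 + 0.04)^6
     ≈ Y · 1.2653

Percentage change = ((1 + 0.04)^6 − 1) × 100% ≈ 26.5%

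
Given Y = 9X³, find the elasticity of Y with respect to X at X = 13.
Elasticity = 3

Elasticity = (dY/dX) · (X/Y)

dY/dX = 27·X²
At X = 13: dY/dX = 4563, Y = 19773

Elasticity = 4563 · (13 / 19773) = 3

Interpretation: for a small percentage change in X, the percentage change in Y is approximately 3.00 times as large.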